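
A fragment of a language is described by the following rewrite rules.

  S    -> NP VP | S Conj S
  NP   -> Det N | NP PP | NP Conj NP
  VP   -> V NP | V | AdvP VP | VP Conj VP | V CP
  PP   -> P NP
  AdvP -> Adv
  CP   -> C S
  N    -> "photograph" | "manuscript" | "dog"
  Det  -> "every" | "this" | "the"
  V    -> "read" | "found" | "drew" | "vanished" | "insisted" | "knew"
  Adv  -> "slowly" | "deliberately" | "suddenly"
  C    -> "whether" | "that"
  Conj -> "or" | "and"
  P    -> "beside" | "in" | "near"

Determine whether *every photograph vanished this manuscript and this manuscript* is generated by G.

Grammatical

[S [NP [Det every] [N photograph]] [VP [V vanished] [NP [NP [Det this] [N manuscript]] [Conj and] [NP [Det this] [N manuscript]]]]]
Every word is introduced by a lexical rule and the phrasal rules combine the resulting categories into a single S.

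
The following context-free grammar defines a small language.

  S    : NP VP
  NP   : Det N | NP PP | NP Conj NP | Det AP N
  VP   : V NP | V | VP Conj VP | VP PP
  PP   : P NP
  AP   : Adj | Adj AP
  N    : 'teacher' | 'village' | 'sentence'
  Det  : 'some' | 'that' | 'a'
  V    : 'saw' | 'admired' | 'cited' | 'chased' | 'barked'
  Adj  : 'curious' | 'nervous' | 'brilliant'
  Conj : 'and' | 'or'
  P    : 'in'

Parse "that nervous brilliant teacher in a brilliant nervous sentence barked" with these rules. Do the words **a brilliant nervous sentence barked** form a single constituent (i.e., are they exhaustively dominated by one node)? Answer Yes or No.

[S [NP [NP [Det that] [AP [Adj nervous] [AP [Adj brilliant]]] [N teacher]] [PP [P in] [NP [Det a] [AP [Adj brilliant] [AP [Adj nervous]]] [N sentence]]]] [VP [V barked]]]
The smallest constituent containing 'a brilliant nervous sentence barked' is the S spanning 'that nervous brilliant teacher in a brilliant nervous sentence barked'; no single node in the tree dominates exactly the given words.

No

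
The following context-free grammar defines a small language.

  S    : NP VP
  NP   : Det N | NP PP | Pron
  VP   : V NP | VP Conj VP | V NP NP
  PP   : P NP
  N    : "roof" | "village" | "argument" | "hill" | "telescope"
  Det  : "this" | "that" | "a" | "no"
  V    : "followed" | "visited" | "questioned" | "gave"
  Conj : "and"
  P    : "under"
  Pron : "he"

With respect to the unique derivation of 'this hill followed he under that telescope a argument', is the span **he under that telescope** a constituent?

[S [NP [Det this] [N hill]] [VP [V followed] [NP [NP [Pron he]] [PP [P under] [NP [Det that] [N telescope]]]] [NP [Det a] [N argument]]]]
The words 'he under that telescope' are exhaustively dominated by a single NP node (built by NP → NP PP), so they form a constituent.

Yes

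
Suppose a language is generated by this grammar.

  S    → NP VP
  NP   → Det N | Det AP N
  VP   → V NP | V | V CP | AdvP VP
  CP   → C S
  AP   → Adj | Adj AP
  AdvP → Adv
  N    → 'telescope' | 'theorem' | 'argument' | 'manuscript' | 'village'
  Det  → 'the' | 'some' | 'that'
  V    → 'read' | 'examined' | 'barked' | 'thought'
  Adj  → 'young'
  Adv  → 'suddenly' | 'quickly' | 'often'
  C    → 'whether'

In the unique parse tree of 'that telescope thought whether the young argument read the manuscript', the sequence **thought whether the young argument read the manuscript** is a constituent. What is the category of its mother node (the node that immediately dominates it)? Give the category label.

[S [NP [Det that] [N telescope]] [VP [V thought] [CP [C whether] [S [NP [Det the] [AP [Adj young]] [N argument]] [VP [V read] [NP [Det the] [N manuscript]]]]]]]
The span 'thought whether the young argument read the manuscript' is the VP node built by VP → V CP.
Its mother is the S built by S → NP VP.

S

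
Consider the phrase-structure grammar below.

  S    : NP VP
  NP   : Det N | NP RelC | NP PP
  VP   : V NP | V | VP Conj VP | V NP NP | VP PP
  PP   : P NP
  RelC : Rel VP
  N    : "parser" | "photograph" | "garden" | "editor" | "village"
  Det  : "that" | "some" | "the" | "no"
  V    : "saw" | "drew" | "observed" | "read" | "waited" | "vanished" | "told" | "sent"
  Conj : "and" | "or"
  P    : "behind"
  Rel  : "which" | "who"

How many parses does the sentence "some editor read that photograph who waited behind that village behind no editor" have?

9

Two of the 9 distinct bracketings:
[S [NP [Det some] [N editor]] [VP [V read] [NP [NP [Det that] [N photograph]] [RelC [Rel who] [VP [VP [V waited]] [PP [P behind] [NP [NP [Det that] [N village]] [PP [P behind] [NP [Det no] [N editor]]]]]]]]]]
[S [NP [Det some] [N editor]] [VP [V read] [NP [NP [Det that] [N photograph]] [RelC [Rel who] [VP [VP [VP [V waited]] [PP [P behind] [NP [Det that] [N village]]]] [PP [P behind] [NP [Det no] [N editor]]]]]]]]
The difference turns on whether NP → NP PP is used at the relevant span, versus an alternative expansion of NP.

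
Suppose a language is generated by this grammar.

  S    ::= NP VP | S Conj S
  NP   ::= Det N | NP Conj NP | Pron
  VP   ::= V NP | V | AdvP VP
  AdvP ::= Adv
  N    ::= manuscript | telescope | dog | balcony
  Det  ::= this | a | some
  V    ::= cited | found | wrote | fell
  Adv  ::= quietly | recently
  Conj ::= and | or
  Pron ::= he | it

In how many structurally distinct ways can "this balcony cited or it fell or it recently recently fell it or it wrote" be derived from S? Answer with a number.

Two of the 5 distinct bracketings:
[S [S [NP [Det this] [N balcony]] [VP [V cited]]] [Conj or] [S [S [NP [Pron it]] [VP [V fell]]] [Conj or] [S [S [NP [Pron it]] [VP [AdvP [Adv recently]] [VP [AdvP [Adv recently]] [VP [V fell] [NP [Pron it]]]]]] [Conj or] [S [NP [Pron it]] [VP [V wrote]]]]]]
[S [S [NP [Det this] [N balcony]] [VP [V cited]]] [Conj or] [S [S [S [NP [Pron it]] [VP [V fell]]] [Conj or] [S [NP [Pron it]] [VP [AdvP [Adv recently]] [VP [AdvP [Adv recently]] [VP [V fell] [NP [Pron it]]]]]]] [Conj or] [S [NP [Pron it]] [VP [V wrote]]]]]
The trees differ in how a recursive rule is bracketed over the same span.

5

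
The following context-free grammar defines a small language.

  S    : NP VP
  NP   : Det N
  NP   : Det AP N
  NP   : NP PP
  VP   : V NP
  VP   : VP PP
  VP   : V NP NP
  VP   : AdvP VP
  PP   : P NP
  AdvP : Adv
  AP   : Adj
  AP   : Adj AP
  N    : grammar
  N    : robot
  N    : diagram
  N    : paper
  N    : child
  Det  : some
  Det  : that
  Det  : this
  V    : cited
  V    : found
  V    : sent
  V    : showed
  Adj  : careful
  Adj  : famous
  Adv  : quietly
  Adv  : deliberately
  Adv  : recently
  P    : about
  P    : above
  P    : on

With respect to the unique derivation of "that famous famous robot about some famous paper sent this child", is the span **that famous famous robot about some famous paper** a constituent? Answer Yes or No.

Yes

[S [NP [NP [Det that] [AP [Adj famous] [AP [Adj famous]]] [N robot]] [PP [P about] [NP [Det some] [AP [Adj famous]] [N paper]]]] [VP [V sent] [NP [Det this] [N child]]]]
The words 'that famous famous robot about some famous paper' are exhaustively dominated by a single NP node (built by NP → NP PP), so they form a constituent.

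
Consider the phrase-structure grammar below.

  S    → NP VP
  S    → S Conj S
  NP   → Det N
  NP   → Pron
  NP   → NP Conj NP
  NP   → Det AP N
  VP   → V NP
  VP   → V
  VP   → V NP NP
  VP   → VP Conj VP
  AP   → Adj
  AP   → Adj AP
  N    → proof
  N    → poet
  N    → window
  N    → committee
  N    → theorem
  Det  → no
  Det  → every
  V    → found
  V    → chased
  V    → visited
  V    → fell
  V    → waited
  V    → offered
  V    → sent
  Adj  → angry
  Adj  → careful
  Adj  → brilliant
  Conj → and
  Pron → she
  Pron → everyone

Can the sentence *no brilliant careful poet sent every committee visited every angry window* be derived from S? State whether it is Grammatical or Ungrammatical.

Ungrammatical

For S → NP VP, the only prefix that parses as NP is 'no brilliant careful poet', but the remainder 'sent every committee visited every angry window' is not a VP under these rules. The alternative S rule S → S Conj S likewise has no satisfying split.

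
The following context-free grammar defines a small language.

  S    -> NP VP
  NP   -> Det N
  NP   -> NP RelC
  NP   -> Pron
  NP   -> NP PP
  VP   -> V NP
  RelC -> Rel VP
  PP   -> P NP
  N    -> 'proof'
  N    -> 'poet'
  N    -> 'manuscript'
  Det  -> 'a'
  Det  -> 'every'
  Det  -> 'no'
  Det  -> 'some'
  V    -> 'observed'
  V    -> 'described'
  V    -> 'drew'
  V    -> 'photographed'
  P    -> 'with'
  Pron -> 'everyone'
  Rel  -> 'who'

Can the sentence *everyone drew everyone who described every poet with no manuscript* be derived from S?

Grammatical

[S [NP [Pron everyone]] [VP [V drew] [NP [NP [Pron everyone]] [RelC [Rel who] [VP [V described] [NP [NP [Det every] [N poet]] [PP [P with] [NP [Det no] [N manuscript]]]]]]]]]
Each bracket corresponds to one application of a listed rule, so the string is derivable from S.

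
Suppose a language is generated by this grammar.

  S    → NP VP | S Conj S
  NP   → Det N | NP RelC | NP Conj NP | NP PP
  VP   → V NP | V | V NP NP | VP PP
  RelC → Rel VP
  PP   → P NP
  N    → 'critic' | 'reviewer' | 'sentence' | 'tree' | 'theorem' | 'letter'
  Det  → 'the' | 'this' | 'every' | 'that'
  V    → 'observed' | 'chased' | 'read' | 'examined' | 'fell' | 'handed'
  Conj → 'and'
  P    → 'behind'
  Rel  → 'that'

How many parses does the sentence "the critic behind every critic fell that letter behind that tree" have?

The two bracketings:
[S [NP [NP [Det the] [N critic]] [PP [P behind] [NP [Det every] [N critic]]]] [VP [V fell] [NP [NP [Det that] [N letter]] [PP [P behind] [NP [Det that] [N tree]]]]]]
[S [NP [NP [Det the] [N critic]] [PP [P behind] [NP [Det every] [N critic]]]] [VP [VP [V fell] [NP [Det that] [N letter]]] [PP [P behind] [NP [Det that] [N tree]]]]]
The difference turns on whether VP → VP PP is used at the relevant span, versus an alternative expansion of VP.

2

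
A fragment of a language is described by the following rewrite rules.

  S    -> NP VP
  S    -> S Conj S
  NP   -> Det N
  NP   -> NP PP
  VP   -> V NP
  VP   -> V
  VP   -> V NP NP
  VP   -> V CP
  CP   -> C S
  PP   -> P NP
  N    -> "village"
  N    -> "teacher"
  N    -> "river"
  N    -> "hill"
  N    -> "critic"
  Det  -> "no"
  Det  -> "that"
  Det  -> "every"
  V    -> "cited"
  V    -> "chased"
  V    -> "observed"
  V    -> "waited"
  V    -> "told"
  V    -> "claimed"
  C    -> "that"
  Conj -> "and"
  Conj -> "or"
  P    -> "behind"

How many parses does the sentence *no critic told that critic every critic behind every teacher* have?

1

[S [NP [Det no] [N critic]] [VP [V told] [NP [Det that] [N critic]] [NP [NP [Det every] [N critic]] [PP [P behind] [NP [Det every] [N teacher]]]]]]
No rule offers an alternative attachment or grouping for any span, so this is the only derivation.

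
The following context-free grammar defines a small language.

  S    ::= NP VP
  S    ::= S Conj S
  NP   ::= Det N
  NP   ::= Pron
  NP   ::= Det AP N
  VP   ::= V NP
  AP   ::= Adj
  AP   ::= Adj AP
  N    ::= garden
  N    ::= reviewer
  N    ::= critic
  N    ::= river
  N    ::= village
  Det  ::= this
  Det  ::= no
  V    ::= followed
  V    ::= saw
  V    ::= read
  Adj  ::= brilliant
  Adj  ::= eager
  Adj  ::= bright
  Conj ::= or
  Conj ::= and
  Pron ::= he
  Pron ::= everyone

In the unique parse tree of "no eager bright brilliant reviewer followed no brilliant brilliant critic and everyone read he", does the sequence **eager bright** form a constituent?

No

[S [S [NP [Det no] [AP [Adj eager] [AP [Adj bright] [AP [Adj brilliant]]]] [N reviewer]] [VP [V followed] [NP [Det no] [AP [Adj brilliant] [AP [Adj brilliant]]] [N critic]]]] [Conj and] [S [NP [Pron everyone]] [VP [V read] [NP [Pron he]]]]]
The smallest constituent containing 'eager bright' is the AP spanning 'eager bright brilliant'; no single node in the tree dominates exactly the given words.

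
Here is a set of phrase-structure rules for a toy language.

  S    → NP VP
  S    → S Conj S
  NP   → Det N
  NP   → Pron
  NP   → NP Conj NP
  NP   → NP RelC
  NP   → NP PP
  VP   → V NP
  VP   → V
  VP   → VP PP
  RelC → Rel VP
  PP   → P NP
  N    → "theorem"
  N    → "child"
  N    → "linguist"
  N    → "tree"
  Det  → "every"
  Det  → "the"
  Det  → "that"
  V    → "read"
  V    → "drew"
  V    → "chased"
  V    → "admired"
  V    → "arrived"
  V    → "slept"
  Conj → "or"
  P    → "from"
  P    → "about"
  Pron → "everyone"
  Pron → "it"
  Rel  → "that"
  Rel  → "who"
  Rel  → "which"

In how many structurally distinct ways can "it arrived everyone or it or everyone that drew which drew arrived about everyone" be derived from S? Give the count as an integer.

4

Two of the 4 distinct bracketings:
[S [S [NP [Pron it]] [VP [V arrived] [NP [Pron everyone]]]] [Conj or] [S [NP [NP [Pron it]] [Conj or] [NP [NP [NP [Pron everyone]] [RelC [Rel that] [VP [V drew]]]] [RelC [Rel which] [VP [V drew]]]]] [VP [VP [V arrived]] [PP [P about] [NP [Pron everyone]]]]]]
[S [S [NP [Pron it]] [VP [V arrived] [NP [Pron everyone]]]] [Conj or] [S [NP [NP [NP [Pron it]] [Conj or] [NP [NP [Pron everyone]] [RelC [Rel that] [VP [V drew]]]]] [RelC [Rel which] [VP [V drew]]]] [VP [VP [V arrived]] [PP [P about] [NP [Pron everyone]]]]]]
The trees differ in how a recursive rule is bracketed over the same span.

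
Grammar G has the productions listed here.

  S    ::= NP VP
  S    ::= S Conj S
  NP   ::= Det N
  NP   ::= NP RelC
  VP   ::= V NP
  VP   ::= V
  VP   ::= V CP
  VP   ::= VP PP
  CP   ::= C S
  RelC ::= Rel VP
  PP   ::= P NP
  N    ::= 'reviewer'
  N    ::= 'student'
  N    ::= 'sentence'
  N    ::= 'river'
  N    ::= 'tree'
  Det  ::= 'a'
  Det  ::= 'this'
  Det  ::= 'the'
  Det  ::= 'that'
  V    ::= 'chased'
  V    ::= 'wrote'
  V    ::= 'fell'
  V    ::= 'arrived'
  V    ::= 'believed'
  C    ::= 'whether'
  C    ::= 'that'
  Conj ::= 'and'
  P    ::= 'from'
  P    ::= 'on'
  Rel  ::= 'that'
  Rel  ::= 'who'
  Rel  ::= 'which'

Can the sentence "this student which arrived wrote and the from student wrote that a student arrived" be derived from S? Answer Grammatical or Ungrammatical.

Ungrammatical

A Det word can never sit immediately before a P word in any string this grammar generates, so the substring 'the from' rules out a derivation.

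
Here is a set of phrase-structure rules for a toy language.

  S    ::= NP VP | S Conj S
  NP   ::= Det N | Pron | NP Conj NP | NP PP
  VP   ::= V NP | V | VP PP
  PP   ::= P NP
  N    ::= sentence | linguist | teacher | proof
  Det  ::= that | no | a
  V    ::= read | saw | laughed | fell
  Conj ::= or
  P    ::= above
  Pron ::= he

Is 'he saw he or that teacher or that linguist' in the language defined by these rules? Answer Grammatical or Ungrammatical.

S
  NP
    Pron: he
  VP
    V: saw
    NP
      NP
        Pron: he
      Conj: or
      NP
        NP
          Det: that
          N: teacher
        Conj: or
        NP
          Det: that
          N: linguist
Every word is introduced by a lexical rule and the phrasal rules combine the resulting categories into a single S.

Grammatical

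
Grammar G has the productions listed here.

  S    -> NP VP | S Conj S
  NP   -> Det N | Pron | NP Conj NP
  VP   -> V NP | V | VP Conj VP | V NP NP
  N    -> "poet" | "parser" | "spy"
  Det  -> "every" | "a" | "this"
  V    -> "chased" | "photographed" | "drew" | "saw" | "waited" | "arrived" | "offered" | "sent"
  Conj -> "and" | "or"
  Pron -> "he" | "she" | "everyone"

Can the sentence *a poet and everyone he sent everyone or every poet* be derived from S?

Ungrammatical

For S → NP VP, every NP-prefix leaves a non-VP remainder: after 'a poet' the remainder is not a VP; after 'a poet and everyone' the remainder is not a VP. The alternative S rule S → S Conj S likewise has no satisfying split.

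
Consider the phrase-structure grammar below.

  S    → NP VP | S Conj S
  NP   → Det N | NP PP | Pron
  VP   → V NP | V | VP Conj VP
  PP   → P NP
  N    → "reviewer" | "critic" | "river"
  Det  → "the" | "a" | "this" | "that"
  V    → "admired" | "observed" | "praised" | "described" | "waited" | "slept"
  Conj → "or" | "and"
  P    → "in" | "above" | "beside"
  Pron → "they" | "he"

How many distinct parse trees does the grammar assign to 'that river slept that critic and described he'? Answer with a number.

[S [NP [Det that] [N river]] [VP [VP [V slept] [NP [Det that] [N critic]]] [Conj and] [VP [V described] [NP [Pron he]]]]]
No rule offers an alternative attachment or grouping for any span, so this is the only derivation.

1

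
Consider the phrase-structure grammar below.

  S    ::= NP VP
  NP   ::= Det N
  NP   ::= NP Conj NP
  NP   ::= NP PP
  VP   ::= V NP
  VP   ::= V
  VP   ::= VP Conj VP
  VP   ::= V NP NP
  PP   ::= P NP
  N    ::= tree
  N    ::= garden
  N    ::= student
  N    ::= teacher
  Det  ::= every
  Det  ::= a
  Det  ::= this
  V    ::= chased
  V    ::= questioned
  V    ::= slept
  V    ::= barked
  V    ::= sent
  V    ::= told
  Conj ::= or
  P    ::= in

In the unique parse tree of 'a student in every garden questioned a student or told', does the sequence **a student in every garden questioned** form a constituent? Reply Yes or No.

[S [NP [NP [Det a] [N student]] [PP [P in] [NP [Det every] [N garden]]]] [VP [VP [V questioned] [NP [Det a] [N student]]] [Conj or] [VP [V told]]]]
The smallest constituent containing 'a student in every garden questioned' is the S spanning 'a student in every garden questioned a student or told'; no single node in the tree dominates exactly the given words.

No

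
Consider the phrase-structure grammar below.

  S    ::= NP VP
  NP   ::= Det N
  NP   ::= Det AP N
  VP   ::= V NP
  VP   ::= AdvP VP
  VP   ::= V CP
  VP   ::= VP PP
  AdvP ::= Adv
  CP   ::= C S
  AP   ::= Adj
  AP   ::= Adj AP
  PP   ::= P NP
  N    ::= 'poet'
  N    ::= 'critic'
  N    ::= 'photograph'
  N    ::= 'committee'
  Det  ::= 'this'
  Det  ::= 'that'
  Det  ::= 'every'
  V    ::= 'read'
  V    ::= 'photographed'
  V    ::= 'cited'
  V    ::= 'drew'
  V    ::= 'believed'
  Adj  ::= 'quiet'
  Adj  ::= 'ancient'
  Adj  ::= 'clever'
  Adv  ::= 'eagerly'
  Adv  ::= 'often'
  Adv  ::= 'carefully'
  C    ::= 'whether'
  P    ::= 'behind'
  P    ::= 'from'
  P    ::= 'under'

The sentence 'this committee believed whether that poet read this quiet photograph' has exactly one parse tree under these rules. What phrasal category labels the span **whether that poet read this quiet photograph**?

CP

S
  NP
    Det: this
    N: committee
  VP
    V: believed
    CP
      C: whether
      S
        NP
          Det: that
          N: poet
        VP
          V: read
          NP
            Det: this
            AP
              Adj: quiet
            N: photograph
The span 'whether that poet read this quiet photograph' is the CP node built by CP → C S.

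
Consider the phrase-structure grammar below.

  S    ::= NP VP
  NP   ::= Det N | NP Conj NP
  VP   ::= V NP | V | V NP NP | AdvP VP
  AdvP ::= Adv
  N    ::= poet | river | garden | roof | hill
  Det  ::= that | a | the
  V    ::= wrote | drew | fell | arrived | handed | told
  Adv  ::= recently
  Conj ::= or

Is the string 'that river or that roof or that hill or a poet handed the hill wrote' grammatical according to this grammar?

Ungrammatical

For S → NP VP, every NP-prefix leaves a non-VP remainder: after 'that river' the remainder is not a VP; after 'that river or that roof' the remainder is not a VP; after 'that river or that roof or that hill' the remainder is not a VP (and 1 more).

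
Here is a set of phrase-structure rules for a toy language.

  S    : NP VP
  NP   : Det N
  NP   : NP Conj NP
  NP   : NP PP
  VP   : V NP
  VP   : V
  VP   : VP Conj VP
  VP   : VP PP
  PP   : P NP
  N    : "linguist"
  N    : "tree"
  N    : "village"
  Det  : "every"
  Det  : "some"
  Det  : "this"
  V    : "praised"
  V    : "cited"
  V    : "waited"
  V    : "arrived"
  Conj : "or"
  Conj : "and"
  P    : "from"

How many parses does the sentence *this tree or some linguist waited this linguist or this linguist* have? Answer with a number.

[S [NP [NP [Det this] [N tree]] [Conj or] [NP [Det some] [N linguist]]] [VP [V waited] [NP [NP [Det this] [N linguist]] [Conj or] [NP [Det this] [N linguist]]]]]
No rule offers an alternative attachment or grouping for any span, so this is the only derivation.

1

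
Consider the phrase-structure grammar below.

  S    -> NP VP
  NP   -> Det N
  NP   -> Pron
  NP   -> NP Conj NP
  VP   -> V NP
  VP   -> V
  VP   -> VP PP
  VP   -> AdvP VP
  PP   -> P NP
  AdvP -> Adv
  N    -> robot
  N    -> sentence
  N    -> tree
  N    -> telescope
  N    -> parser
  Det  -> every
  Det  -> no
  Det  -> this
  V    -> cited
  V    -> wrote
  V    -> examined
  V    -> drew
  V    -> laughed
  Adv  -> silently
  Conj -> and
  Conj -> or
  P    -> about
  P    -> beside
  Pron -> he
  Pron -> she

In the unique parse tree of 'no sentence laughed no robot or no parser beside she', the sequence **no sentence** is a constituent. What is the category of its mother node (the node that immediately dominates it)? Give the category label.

[S [NP [Det no] [N sentence]] [VP [VP [V laughed] [NP [NP [Det no] [N robot]] [Conj or] [NP [Det no] [N parser]]]] [PP [P beside] [NP [Pron she]]]]]
The span 'no sentence' is the NP node built by NP → Det N.
Its mother is the S built by S → NP VP.

S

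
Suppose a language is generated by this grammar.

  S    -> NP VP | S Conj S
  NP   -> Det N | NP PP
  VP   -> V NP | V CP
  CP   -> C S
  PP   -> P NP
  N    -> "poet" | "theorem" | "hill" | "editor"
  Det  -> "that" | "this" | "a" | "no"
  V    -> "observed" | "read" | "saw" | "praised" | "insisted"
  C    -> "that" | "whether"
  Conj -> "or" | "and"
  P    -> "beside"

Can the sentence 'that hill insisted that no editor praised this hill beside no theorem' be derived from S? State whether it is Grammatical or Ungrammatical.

Grammatical

[S [NP [Det that] [N hill]] [VP [V insisted] [CP [C that] [S [NP [Det no] [N editor]] [VP [V praised] [NP [NP [Det this] [N hill]] [PP [P beside] [NP [Det no] [N theorem]]]]]]]]]
Every word is introduced by a lexical rule and the phrasal rules combine the resulting categories into a single S.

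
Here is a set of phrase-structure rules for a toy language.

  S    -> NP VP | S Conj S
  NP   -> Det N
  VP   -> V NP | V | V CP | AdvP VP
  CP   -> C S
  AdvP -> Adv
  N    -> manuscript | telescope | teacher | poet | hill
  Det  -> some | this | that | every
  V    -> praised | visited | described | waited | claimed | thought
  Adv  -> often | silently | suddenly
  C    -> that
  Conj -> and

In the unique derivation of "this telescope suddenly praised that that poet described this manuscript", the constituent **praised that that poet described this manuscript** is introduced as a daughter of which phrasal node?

VP

[S [NP [Det this] [N telescope]] [VP [AdvP [Adv suddenly]] [VP [V praised] [CP [C that] [S [NP [Det that] [N poet]] [VP [V described] [NP [Det this] [N manuscript]]]]]]]]
The span 'praised that that poet described this manuscript' is the VP node built by VP → V CP.
Its mother is the VP built by VP → AdvP VP.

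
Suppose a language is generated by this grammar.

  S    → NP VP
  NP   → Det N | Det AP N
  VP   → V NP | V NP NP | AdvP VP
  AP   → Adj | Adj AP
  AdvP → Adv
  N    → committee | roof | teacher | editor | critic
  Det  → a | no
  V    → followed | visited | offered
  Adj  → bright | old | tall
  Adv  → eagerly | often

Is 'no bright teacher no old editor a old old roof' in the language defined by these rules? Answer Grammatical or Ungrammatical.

For S → NP VP, the only prefix that parses as NP is 'no bright teacher', but the remainder 'no old editor a old old roof' is not a VP under these rules.

Ungrammatical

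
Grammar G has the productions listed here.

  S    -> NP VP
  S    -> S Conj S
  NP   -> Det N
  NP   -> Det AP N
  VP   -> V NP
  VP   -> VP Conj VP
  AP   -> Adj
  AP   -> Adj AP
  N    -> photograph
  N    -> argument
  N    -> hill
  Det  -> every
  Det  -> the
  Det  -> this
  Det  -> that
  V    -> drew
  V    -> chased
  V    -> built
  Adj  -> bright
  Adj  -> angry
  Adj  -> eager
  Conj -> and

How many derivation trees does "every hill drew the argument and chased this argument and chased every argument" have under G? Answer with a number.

The two bracketings:
[S [NP [Det every] [N hill]] [VP [VP [V drew] [NP [Det the] [N argument]]] [Conj and] [VP [VP [V chased] [NP [Det this] [N argument]]] [Conj and] [VP [V chased] [NP [Det every] [N argument]]]]]]
[S [NP [Det every] [N hill]] [VP [VP [VP [V drew] [NP [Det the] [N argument]]] [Conj and] [VP [V chased] [NP [Det this] [N argument]]]] [Conj and] [VP [V chased] [NP [Det every] [N argument]]]]]
The trees differ in how a recursive rule is bracketed over the same span.

2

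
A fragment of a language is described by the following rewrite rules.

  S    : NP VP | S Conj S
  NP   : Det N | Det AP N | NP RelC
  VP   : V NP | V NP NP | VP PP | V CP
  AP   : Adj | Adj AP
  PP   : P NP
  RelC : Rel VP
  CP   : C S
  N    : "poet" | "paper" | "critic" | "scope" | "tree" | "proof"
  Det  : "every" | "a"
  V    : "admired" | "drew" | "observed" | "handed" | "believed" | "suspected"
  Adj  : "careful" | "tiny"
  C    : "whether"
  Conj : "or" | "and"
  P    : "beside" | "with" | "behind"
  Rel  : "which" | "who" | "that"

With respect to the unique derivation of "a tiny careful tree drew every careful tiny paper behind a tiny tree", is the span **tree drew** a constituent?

[S [NP [Det a] [AP [Adj tiny] [AP [Adj careful]]] [N tree]] [VP [VP [V drew] [NP [Det every] [AP [Adj careful] [AP [Adj tiny]]] [N paper]]] [PP [P behind] [NP [Det a] [AP [Adj tiny]] [N tree]]]]]
The smallest constituent containing 'tree drew' is the S spanning 'a tiny careful tree drew every careful tiny paper behind a tiny tree'; no single node in the tree dominates exactly the given words.

No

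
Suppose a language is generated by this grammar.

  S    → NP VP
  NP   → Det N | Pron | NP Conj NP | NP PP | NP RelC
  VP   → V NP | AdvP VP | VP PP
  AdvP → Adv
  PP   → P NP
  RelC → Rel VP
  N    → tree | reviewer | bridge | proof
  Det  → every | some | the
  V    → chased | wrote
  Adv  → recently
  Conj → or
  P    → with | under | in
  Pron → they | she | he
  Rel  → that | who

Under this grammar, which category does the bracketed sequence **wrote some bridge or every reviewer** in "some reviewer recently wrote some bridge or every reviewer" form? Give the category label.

S
  NP
    Det: some
    N: reviewer
  VP
    AdvP
      Adv: recently
    VP
      V: wrote
      NP
        NP
          Det: some
          N: bridge
        Conj: or
        NP
          Det: every
          N: reviewer
The span 'wrote some bridge or every reviewer' is the VP node built by VP → V NP.

VP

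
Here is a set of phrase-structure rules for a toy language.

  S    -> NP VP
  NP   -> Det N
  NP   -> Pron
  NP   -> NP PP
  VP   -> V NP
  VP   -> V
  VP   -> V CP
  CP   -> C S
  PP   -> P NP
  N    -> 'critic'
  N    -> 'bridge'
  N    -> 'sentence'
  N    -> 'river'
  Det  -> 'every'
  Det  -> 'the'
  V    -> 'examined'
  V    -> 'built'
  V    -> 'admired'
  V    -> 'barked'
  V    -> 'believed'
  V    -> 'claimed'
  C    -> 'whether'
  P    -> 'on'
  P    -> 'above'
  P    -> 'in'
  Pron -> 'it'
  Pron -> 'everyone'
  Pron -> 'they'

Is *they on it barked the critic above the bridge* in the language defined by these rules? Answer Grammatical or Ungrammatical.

Grammatical

[S [NP [NP [Pron they]] [PP [P on] [NP [Pron it]]]] [VP [V barked] [NP [NP [Det the] [N critic]] [PP [P above] [NP [Det the] [N bridge]]]]]]
Each bracket corresponds to one application of a listed rule, so the string is derivable from S.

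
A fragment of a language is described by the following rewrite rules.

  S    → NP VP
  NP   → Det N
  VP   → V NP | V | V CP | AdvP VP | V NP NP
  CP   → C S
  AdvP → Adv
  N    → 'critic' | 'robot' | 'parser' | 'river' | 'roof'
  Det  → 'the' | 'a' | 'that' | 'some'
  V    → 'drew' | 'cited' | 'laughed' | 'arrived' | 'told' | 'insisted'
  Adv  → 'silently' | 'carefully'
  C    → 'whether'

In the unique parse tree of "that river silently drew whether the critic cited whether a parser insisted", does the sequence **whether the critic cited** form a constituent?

[S [NP [Det that] [N river]] [VP [AdvP [Adv silently]] [VP [V drew] [CP [C whether] [S [NP [Det the] [N critic]] [VP [V cited] [CP [C whether] [S [NP [Det a] [N parser]] [VP [V insisted]]]]]]]]]]
The smallest constituent containing 'whether the critic cited' is the CP spanning 'whether the critic cited whether a parser insisted'; no single node in the tree dominates exactly the given words.

No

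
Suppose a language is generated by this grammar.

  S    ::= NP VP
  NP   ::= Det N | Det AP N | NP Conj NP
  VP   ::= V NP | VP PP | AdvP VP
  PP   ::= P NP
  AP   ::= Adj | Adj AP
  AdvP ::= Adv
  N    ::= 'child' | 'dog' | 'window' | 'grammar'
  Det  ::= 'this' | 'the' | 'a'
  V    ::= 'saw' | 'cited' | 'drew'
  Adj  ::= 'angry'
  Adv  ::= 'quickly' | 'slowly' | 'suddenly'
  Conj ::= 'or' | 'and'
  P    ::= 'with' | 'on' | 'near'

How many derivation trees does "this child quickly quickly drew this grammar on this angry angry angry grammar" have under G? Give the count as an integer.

3

Two of the 3 distinct bracketings:
[S [NP [Det this] [N child]] [VP [VP [AdvP [Adv quickly]] [VP [AdvP [Adv quickly]] [VP [V drew] [NP [Det this] [N grammar]]]]] [PP [P on] [NP [Det this] [AP [Adj angry] [AP [Adj angry] [AP [Adj angry]]]] [N grammar]]]]]
[S [NP [Det this] [N child]] [VP [AdvP [Adv quickly]] [VP [VP [AdvP [Adv quickly]] [VP [V drew] [NP [Det this] [N grammar]]]] [PP [P on] [NP [Det this] [AP [Adj angry] [AP [Adj angry] [AP [Adj angry]]]] [N grammar]]]]]]
The trees differ in how a recursive rule is bracketed over the same span.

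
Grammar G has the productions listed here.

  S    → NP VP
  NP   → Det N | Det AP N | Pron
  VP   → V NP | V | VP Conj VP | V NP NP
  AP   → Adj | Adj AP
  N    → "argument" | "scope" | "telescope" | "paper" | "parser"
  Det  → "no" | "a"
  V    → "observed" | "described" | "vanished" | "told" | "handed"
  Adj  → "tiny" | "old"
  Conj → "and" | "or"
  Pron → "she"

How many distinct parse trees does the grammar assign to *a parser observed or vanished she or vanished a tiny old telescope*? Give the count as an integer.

2

The two bracketings:
[S [NP [Det a] [N parser]] [VP [VP [V observed]] [Conj or] [VP [VP [V vanished] [NP [Pron she]]] [Conj or] [VP [V vanished] [NP [Det a] [AP [Adj tiny] [AP [Adj old]]] [N telescope]]]]]]
[S [NP [Det a] [N parser]] [VP [VP [VP [V observed]] [Conj or] [VP [V vanished] [NP [Pron she]]]] [Conj or] [VP [V vanished] [NP [Det a] [AP [Adj tiny] [AP [Adj old]]] [N telescope]]]]]
The trees differ in how a recursive rule is bracketed over the same span.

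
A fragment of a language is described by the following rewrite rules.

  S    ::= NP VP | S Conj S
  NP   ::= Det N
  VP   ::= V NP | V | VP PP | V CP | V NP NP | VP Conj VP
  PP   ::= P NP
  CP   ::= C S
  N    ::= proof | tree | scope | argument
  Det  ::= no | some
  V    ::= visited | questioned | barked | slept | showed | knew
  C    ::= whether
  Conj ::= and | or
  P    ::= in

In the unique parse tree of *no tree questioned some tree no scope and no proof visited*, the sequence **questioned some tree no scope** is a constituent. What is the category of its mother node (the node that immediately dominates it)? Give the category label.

S
  S
    NP
      Det: no
      N: tree
    VP
      V: questioned
      NP
        Det: some
        N: tree
      NP
        Det: no
        N: scope
  Conj: and
  S
    NP
      Det: no
      N: proof
    VP
      V: visited
The span 'questioned some tree no scope' is the VP node built by VP → V NP NP.
Its mother is the S built by S → NP VP.

S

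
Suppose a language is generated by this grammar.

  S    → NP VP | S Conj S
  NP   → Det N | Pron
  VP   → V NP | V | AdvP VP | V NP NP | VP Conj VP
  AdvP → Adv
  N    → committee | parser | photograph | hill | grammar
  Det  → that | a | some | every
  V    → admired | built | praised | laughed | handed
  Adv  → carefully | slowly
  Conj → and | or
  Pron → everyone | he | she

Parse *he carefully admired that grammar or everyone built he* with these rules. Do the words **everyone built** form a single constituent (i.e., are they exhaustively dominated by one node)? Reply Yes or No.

No

[S [S [NP [Pron he]] [VP [AdvP [Adv carefully]] [VP [V admired] [NP [Det that] [N grammar]]]]] [Conj or] [S [NP [Pron everyone]] [VP [V built] [NP [Pron he]]]]]
The smallest constituent containing 'everyone built' is the S spanning 'everyone built he'; no single node in the tree dominates exactly the given words.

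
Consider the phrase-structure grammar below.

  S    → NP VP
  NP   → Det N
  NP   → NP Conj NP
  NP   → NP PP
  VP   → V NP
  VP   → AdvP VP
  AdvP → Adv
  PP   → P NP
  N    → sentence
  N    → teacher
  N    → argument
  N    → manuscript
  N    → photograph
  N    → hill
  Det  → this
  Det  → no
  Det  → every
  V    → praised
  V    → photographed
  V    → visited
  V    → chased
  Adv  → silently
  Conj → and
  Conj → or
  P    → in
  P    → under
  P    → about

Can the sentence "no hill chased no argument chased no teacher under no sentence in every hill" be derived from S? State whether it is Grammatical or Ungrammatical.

For S → NP VP, the only prefix that parses as NP is 'no hill', but the remainder 'chased no argument chased no teacher under no sentence in every hill' is not a VP under these rules.

Ungrammatical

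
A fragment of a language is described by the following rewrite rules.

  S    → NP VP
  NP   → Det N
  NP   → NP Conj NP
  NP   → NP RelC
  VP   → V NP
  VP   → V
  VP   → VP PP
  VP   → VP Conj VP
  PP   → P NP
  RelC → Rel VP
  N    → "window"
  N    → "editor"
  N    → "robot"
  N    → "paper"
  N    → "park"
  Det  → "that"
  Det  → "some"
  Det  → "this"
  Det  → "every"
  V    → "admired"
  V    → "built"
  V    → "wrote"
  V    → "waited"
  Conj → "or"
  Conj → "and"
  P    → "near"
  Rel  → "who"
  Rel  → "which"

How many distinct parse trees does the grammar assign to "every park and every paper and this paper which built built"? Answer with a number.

5

Two of the 5 distinct bracketings:
[S [NP [NP [Det every] [N park]] [Conj and] [NP [NP [Det every] [N paper]] [Conj and] [NP [NP [Det this] [N paper]] [RelC [Rel which] [VP [V built]]]]]] [VP [V built]]]
[S [NP [NP [Det every] [N park]] [Conj and] [NP [NP [NP [Det every] [N paper]] [Conj and] [NP [Det this] [N paper]]] [RelC [Rel which] [VP [V built]]]]] [VP [V built]]]
The trees differ in how a recursive rule is bracketed over the same span.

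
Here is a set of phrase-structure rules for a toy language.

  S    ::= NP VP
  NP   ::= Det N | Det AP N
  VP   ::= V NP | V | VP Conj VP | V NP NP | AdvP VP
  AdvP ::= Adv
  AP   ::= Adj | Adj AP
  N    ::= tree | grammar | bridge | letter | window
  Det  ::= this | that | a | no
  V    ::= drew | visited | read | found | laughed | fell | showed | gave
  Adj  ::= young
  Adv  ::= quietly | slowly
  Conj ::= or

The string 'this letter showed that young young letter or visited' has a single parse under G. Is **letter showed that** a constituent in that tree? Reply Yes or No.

No

[S [NP [Det this] [N letter]] [VP [VP [V showed] [NP [Det that] [AP [Adj young] [AP [Adj young]]] [N letter]]] [Conj or] [VP [V visited]]]]
The smallest constituent containing 'letter showed that' is the S spanning 'this letter showed that young young letter or visited'; no single node in the tree dominates exactly the given words.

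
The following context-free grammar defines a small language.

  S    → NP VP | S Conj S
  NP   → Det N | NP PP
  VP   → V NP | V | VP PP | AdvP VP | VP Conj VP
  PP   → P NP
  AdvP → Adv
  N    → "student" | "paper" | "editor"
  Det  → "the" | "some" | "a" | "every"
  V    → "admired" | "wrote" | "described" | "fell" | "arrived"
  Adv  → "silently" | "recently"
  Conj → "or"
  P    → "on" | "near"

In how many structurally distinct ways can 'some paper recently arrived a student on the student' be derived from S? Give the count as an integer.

3

Two of the 3 distinct bracketings:
[S [NP [Det some] [N paper]] [VP [VP [AdvP [Adv recently]] [VP [V arrived] [NP [Det a] [N student]]]] [PP [P on] [NP [Det the] [N student]]]]]
[S [NP [Det some] [N paper]] [VP [AdvP [Adv recently]] [VP [V arrived] [NP [NP [Det a] [N student]] [PP [P on] [NP [Det the] [N student]]]]]]]
The difference turns on whether NP → NP PP is used at the relevant span, versus an alternative expansion of NP.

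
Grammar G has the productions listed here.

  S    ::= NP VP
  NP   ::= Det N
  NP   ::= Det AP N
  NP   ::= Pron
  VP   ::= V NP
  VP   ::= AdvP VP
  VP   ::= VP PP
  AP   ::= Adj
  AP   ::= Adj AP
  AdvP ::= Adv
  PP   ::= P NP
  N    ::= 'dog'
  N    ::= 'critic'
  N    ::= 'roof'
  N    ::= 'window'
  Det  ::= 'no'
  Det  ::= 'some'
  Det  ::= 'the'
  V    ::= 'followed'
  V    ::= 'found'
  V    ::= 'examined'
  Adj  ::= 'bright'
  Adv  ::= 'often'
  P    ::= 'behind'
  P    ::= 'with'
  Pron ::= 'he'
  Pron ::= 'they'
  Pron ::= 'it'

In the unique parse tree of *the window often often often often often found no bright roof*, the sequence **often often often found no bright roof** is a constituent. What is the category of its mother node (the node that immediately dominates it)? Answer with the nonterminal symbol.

VP

[S [NP [Det the] [N window]] [VP [AdvP [Adv often]] [VP [AdvP [Adv often]] [VP [AdvP [Adv often]] [VP [AdvP [Adv often]] [VP [AdvP [Adv often]] [VP [V found] [NP [Det no] [AP [Adj bright]] [N roof]]]]]]]]]
The span 'often often often found no bright roof' is the VP node built by VP → AdvP VP.
Its mother is the VP built by VP → AdvP VP.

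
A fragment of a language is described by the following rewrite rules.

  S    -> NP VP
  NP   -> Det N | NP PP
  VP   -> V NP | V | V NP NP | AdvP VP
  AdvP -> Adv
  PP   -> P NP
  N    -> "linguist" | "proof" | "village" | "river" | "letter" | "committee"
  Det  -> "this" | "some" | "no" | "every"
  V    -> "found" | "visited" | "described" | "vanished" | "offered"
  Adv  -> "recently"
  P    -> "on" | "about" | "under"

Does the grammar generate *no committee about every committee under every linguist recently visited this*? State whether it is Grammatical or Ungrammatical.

For S → NP VP, every NP-prefix leaves a non-VP remainder: after 'no committee' the remainder is not a VP; after 'no committee about every committee' the remainder is not a VP; after 'no committee about every committee under every linguist' the remainder is not a VP.

Ungrammatical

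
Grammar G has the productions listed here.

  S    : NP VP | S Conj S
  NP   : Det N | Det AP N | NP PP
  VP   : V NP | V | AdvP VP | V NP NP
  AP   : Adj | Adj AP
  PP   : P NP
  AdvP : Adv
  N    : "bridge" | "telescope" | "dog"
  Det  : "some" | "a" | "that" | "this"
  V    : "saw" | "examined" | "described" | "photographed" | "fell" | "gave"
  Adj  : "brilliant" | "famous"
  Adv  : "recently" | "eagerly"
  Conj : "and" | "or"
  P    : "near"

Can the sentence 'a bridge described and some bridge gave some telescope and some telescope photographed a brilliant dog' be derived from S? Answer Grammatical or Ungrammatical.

[S [S [NP [Det a] [N bridge]] [VP [V described]]] [Conj and] [S [S [NP [Det some] [N bridge]] [VP [V gave] [NP [Det some] [N telescope]]]] [Conj and] [S [NP [Det some] [N telescope]] [VP [V photographed] [NP [Det a] [AP [Adj brilliant]] [N dog]]]]]]
Each bracket corresponds to one application of a listed rule, so the string is derivable from S.

Grammatical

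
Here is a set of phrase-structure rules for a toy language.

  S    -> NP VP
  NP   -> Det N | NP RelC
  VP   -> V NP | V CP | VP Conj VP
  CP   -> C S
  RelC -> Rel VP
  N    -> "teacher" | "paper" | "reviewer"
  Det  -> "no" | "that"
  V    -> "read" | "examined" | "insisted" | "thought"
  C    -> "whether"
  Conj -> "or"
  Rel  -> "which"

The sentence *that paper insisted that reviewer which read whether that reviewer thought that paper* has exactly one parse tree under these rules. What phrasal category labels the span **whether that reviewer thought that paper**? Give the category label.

[S [NP [Det that] [N paper]] [VP [V insisted] [NP [NP [Det that] [N reviewer]] [RelC [Rel which] [VP [V read] [CP [C whether] [S [NP [Det that] [N reviewer]] [VP [V thought] [NP [Det that] [N paper]]]]]]]]]]
The span 'whether that reviewer thought that paper' is the CP node built by CP → C S.

CP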